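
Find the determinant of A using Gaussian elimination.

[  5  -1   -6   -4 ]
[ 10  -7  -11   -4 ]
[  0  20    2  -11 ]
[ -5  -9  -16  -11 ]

det(A) = 450

Forward elimination:
R2 <- R2 - (2)*R1:  [  0  -5   1   4 ]
R4 <- R4 - (-1)*R1:  [   0  -10  -22  -15 ]
R3 <- R3 - (-4)*R2:  [ 0  0  6  5 ]
R4 <- R4 - (2)*R2:  [   0    0  -24  -23 ]
R4 <- R4 - (-4)*R3:  [  0   0   0  -3 ]
Upper-triangular form:
[ 5  -1  -6  -4 ]
[ 0  -5   1   4 ]
[ 0   0   6   5 ]
[ 0   0   0  -3 ]
det(A) = (-1)^0 * (5) * (-5) * (6) * (-3) = 450  (0 row swaps -> sign +1)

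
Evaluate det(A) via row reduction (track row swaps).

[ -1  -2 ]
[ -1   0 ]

Forward elimination:
R2 <- R2 - (1)*R1:  [ 0  2 ]
Upper-triangular form:
[ -1  -2 ]
[  0   2 ]
det(A) = (-1)^0 * (-1) * (2) = -2  (0 row swaps -> sign +1)

det(A) = -2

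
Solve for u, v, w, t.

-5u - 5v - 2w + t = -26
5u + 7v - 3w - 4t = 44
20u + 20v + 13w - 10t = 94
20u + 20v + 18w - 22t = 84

Forward elimination on [A|b]:
R2 <- R2 - (-1)*R1:  [  0   2  -5  -3  18 ]
R3 <- R3 - (-4)*R1:  [   0    0    5   -6  -10 ]
R4 <- R4 - (-4)*R1:  [   0    0   10  -18  -20 ]
R4 <- R4 - (2)*R3:  [  0   0   0  -6   0 ]
Row echelon form:
[ -5  -5  -2   1  |  -26 ]
[  0   2  -5  -3  |   18 ]
[  0   0   5  -6  |  -10 ]
[  0   0   0  -6  |    0 ]
Back-substitution:
t = (0) / -6 = 0
w = (-10 - (-6)*(0)) / 5 = -2
v = (18 - (-5)*(-2) - (-3)*(0)) / 2 = 4
u = (-26 - (-5)*(4) - (-2)*(-2) - (1)*(0)) / -5 = 2

(2, 4, -2, 0)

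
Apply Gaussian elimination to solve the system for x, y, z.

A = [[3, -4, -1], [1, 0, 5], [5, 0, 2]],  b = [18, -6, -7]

(-1, -5, -1)

Forward elimination on [A|b]:
R2 <- R2 - (1/3)*R1:  [    0   4/3  16/3   -12 ]
R3 <- R3 - (5/3)*R1:  [    0  20/3  11/3   -37 ]
R3 <- R3 - (5)*R2:  [   0    0  -23   23 ]
Row echelon form:
[ 3   -4    -1  |   18 ]
[ 0  4/3  16/3  |  -12 ]
[ 0    0   -23  |   23 ]
Back-substitution:
z = (23) / -23 = -1
y = (-12 - (16/3)*(-1)) / (4/3) = -5
x = (18 - (-4)*(-5) - (-1)*(-1)) / 3 = -1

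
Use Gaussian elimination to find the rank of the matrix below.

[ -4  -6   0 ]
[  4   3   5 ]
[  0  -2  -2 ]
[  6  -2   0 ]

Row reduction:
R2 <- R2 - (-1)*R1:  [  0  -3   5 ]
R4 <- R4 - (-3/2)*R1:  [   0  -11    0 ]
R3 <- R3 - (2/3)*R2:  [     0      0  -16/3 ]
R4 <- R4 - (11/3)*R2:  [     0      0  -55/3 ]
R4 <- R4 - (55/16)*R3:  [ 0  0  0 ]
Row echelon form:
[ -4  -6      0 ]
[  0  -3      5 ]
[  0   0  -16/3 ]
[  0   0      0 ]
Nonzero rows / pivot columns: 3

rank(A) = 3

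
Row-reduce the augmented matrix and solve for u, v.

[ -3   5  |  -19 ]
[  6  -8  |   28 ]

Forward elimination on [A|b]:
R2 <- R2 - (-2)*R1:  [   0    2  -10 ]
Row echelon form:
[ -3  5  |  -19 ]
[  0  2  |  -10 ]
Back-substitution:
v = (-10) / 2 = -5
u = (-19 - (5)*(-5)) / -3 = -2

(-2, -5)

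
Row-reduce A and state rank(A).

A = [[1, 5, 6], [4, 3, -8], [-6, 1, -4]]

Row reduction:
R2 <- R2 - (4)*R1:  [   0  -17  -32 ]
R3 <- R3 - (-6)*R1:  [  0  31  32 ]
R3 <- R3 - (-31/17)*R2:  [       0        0  -448/17 ]
Row echelon form:
[ 1    5        6 ]
[ 0  -17      -32 ]
[ 0    0  -448/17 ]
Nonzero rows / pivot columns: 3

rank(A) = 3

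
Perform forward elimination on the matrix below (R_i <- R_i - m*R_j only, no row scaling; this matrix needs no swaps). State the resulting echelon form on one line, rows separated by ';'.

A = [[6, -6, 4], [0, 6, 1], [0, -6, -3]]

Forward elimination:
R3 <- R3 - (-1)*R2:  [  0   0  -2 ]
Row echelon form:
[ 6  -6   4 ]
[ 0   6   1 ]
[ 0   0  -2 ]

REF = [6 -6 4; 0 6 1; 0 0 -2]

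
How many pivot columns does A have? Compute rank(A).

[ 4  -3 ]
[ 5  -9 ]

Row reduction:
R2 <- R2 - (5/4)*R1:  [     0  -21/4 ]
Row echelon form:
[ 4     -3 ]
[ 0  -21/4 ]
Nonzero rows / pivot columns: 2

rank(A) = 2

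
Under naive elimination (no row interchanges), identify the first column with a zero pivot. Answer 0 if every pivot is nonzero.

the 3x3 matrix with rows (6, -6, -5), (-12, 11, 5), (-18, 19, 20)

Naive forward elimination:
R2 <- R2 - (-2)*R1:  [  0  -1  -5 ]
R3 <- R3 - (-3)*R1:  [ 0  1  5 ]
R3 <- R3 - (-1)*R2:  [ 0  0  0 ]
Matrix at this point:
[ 6  -6  -5 ]
[ 0  -1  -5 ]
[ 0   0   0 ]
Pivot entry (3,3) in the last row is zero and there are no rows below to swap with -> zero pivot in column 3 (A is singular).

first zero-pivot column = 3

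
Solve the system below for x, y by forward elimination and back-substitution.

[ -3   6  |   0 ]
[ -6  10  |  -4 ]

(4, 2)

Forward elimination on [A|b]:
R2 <- R2 - (2)*R1:  [  0  -2  -4 ]
Row echelon form:
[ -3   6  |   0 ]
[  0  -2  |  -4 ]
Back-substitution:
y = (-4) / -2 = 2
x = (0 - (6)*(2)) / -3 = 4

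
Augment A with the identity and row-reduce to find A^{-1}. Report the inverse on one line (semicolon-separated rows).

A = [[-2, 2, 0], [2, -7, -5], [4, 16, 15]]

inverse = [1/2 3/5 1/5; 1 3/5 1/5; -6/5 -4/5 -1/5]

Gauss-Jordan on [A | I]:
R1 <- (1/-2)*R1:  [    1    -1     0  |  -1/2     0     0 ]
R2 <- R2 - (2)*R1:  [  0  -5  -5  |   1   1   0 ]
R3 <- R3 - (4)*R1:  [  0  20  15  |   2   0   1 ]
R2 <- (1/-5)*R2:  [    0     1     1  |  -1/5  -1/5     0 ]
R1 <- R1 - (-1)*R2:  [     1      0      1  |  -7/10   -1/5      0 ]
R3 <- R3 - (20)*R2:  [  0   0  -5  |   6   4   1 ]
R3 <- (1/-5)*R3:  [    0     0     1  |  -6/5  -4/5  -1/5 ]
R1 <- R1 - (1)*R3:  [   1    0    0  |  1/2  3/5  1/5 ]
R2 <- R2 - (1)*R3:  [   0    1    0  |    1  3/5  1/5 ]
Right block of [I | A^{-1}] is the inverse:
[  1/2   3/5   1/5 ]
[    1   3/5   1/5 ]
[ -6/5  -4/5  -1/5 ]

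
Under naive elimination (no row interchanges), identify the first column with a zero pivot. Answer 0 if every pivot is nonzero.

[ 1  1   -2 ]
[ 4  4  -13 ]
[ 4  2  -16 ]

Naive forward elimination:
R2 <- R2 - (4)*R1:  [  0   0  -5 ]
R3 <- R3 - (4)*R1:  [  0  -2  -8 ]
Matrix at this point:
[ 1   1  -2 ]
[ 0   0  -5 ]
[ 0  -2  -8 ]
Pivot entry (2,2) is zero but row 3 has -2 in column 2 -> naive elimination stops; a row interchange (e.g. R2 <-> R3) would be required here.

first zero-pivot column = 2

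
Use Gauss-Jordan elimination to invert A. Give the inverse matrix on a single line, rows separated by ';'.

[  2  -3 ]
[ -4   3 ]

Gauss-Jordan on [A | I]:
R1 <- (1/2)*R1:  [    1  -3/2  |   1/2     0 ]
R2 <- R2 - (-4)*R1:  [  0  -3  |   2   1 ]
R2 <- (1/-3)*R2:  [    0     1  |  -2/3  -1/3 ]
R1 <- R1 - (-3/2)*R2:  [    1     0  |  -1/2  -1/2 ]
Right block of [I | A^{-1}] is the inverse:
[ -1/2  -1/2 ]
[ -2/3  -1/3 ]

inverse = [-1/2 -1/2; -2/3 -1/3]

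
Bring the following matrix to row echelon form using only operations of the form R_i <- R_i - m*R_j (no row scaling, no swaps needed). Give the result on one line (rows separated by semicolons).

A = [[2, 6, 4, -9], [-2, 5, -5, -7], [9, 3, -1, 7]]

Forward elimination:
R2 <- R2 - (-1)*R1:  [   0   11   -1  -16 ]
R3 <- R3 - (9/2)*R1:  [    0   -24   -19  95/2 ]
R3 <- R3 - (-24/11)*R2:  [       0        0  -233/11   277/22 ]
Row echelon form:
[ 2   6        4      -9 ]
[ 0  11       -1     -16 ]
[ 0   0  -233/11  277/22 ]

REF = [2 6 4 -9; 0 11 -1 -16; 0 0 -233/11 277/22]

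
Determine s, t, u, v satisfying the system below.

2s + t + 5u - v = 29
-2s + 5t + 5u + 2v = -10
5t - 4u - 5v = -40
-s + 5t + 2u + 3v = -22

(4, -5, 5, -1)

Forward elimination on [A|b]:
R2 <- R2 - (-1)*R1:  [  0   6  10   1  19 ]
R4 <- R4 - (-1/2)*R1:  [     0   11/2    9/2    5/2  -15/2 ]
R3 <- R3 - (5/6)*R2:  [      0       0   -37/3   -35/6  -335/6 ]
R4 <- R4 - (11/12)*R2:  [       0        0    -14/3    19/12  -299/12 ]
R4 <- R4 - (14/37)*R3:  [        0         0         0   561/148  -561/148 ]
Row echelon form:
[ 2  1      5       -1  |        29 ]
[ 0  6     10        1  |        19 ]
[ 0  0  -37/3    -35/6  |    -335/6 ]
[ 0  0      0  561/148  |  -561/148 ]
Back-substitution:
v = (-561/148) / (561/148) = -1
u = (-335/6 - (-35/6)*(-1)) / (-37/3) = 5
t = (19 - (10)*(5) - (1)*(-1)) / 6 = -5
s = (29 - (1)*(-5) - (5)*(5) - (-1)*(-1)) / 2 = 4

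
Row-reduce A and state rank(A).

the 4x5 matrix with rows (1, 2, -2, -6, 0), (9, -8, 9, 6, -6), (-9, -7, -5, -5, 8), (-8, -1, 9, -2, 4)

rank(A) = 4

Row reduction:
R2 <- R2 - (9)*R1:  [   0  -26   27   60   -6 ]
R3 <- R3 - (-9)*R1:  [   0   11  -23  -59    8 ]
R4 <- R4 - (-8)*R1:  [   0   15   -7  -50    4 ]
R3 <- R3 - (-11/26)*R2:  [       0        0  -301/26  -437/13    71/13 ]
R4 <- R4 - (-15/26)*R2:  [       0        0   223/26  -200/13     7/13 ]
R4 <- R4 - (-223/301)*R3:  [          0           0           0  -12127/301    1380/301 ]
Row echelon form:
[ 1    2       -2          -6         0 ]
[ 0  -26       27          60        -6 ]
[ 0    0  -301/26     -437/13     71/13 ]
[ 0    0        0  -12127/301  1380/301 ]
Nonzero rows / pivot columns: 4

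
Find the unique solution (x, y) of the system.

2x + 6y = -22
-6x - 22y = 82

Forward elimination on [A|b]:
R2 <- R2 - (-3)*R1:  [  0  -4  16 ]
Row echelon form:
[ 2   6  |  -22 ]
[ 0  -4  |   16 ]
Back-substitution:
y = (16) / -4 = -4
x = (-22 - (6)*(-4)) / 2 = 1

(1, -4)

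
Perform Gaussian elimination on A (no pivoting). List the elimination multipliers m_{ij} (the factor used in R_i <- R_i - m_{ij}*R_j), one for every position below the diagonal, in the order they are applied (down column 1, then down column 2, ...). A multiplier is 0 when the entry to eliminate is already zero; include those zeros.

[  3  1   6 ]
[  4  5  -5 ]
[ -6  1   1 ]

Forward elimination:
R2 <- R2 - (4/3)*R1:  [    0  11/3   -13 ]
R3 <- R3 - (-2)*R1:  [  0   3  13 ]
R3 <- R3 - (9/11)*R2:  [      0       0  260/11 ]
Multipliers (in order of application): m_{21} = 4/3, m_{31} = -2, m_{32} = 9/11

multipliers: 4/3, -2, 9/11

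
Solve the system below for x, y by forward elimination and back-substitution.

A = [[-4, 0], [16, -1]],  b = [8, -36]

(-2, 4)

Forward elimination on [A|b]:
R2 <- R2 - (-4)*R1:  [  0  -1  -4 ]
Row echelon form:
[ -4   0  |   8 ]
[  0  -1  |  -4 ]
Back-substitution:
y = (-4) / -1 = 4
x = (8) / -4 = -2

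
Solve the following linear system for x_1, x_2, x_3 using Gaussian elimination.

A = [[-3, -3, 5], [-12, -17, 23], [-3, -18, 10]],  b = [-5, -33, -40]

(-2, 2, -1)

Forward elimination on [A|b]:
R2 <- R2 - (4)*R1:  [   0   -5    3  -13 ]
R3 <- R3 - (1)*R1:  [   0  -15    5  -35 ]
R3 <- R3 - (3)*R2:  [  0   0  -4   4 ]
Row echelon form:
[ -3  -3   5  |   -5 ]
[  0  -5   3  |  -13 ]
[  0   0  -4  |    4 ]
Back-substitution:
x_3 = (4) / -4 = -1
x_2 = (-13 - (3)*(-1)) / -5 = 2
x_1 = (-5 - (-3)*(2) - (5)*(-1)) / -3 = -2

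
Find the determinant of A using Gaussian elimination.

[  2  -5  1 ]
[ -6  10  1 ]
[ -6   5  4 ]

det(A) = 10

Forward elimination:
R2 <- R2 - (-3)*R1:  [  0  -5   4 ]
R3 <- R3 - (-3)*R1:  [   0  -10    7 ]
R3 <- R3 - (2)*R2:  [  0   0  -1 ]
Upper-triangular form:
[ 2  -5   1 ]
[ 0  -5   4 ]
[ 0   0  -1 ]
det(A) = (-1)^0 * (2) * (-5) * (-1) = 10  (0 row swaps -> sign +1)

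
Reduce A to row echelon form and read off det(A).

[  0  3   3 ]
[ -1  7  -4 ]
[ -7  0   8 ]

det(A) = 255

Forward elimination:
R1 <-> R2   (pivot in column 1 was zero)
[ -1  7  -4 ]
[  0  3   3 ]
[ -7  0   8 ]
R3 <- R3 - (7)*R1:  [   0  -49   36 ]
R3 <- R3 - (-49/3)*R2:  [  0   0  85 ]
Upper-triangular form:
[ -1  7  -4 ]
[  0  3   3 ]
[  0  0  85 ]
det(A) = (-1)^1 * (-1) * (3) * (85) = 255  (1 row swap -> sign -1)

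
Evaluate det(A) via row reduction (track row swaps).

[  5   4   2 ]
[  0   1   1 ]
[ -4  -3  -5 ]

det(A) = -18

Forward elimination:
R3 <- R3 - (-4/5)*R1:  [     0    1/5  -17/5 ]
R3 <- R3 - (1/5)*R2:  [     0      0  -18/5 ]
Upper-triangular form:
[ 5  4      2 ]
[ 0  1      1 ]
[ 0  0  -18/5 ]
det(A) = (-1)^0 * (5) * (1) * (-18/5) = -18  (0 row swaps -> sign +1)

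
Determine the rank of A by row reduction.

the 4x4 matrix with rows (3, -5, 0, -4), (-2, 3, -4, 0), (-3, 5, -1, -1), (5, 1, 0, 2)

Row reduction:
R2 <- R2 - (-2/3)*R1:  [    0  -1/3    -4  -8/3 ]
R3 <- R3 - (-1)*R1:  [  0   0  -1  -5 ]
R4 <- R4 - (5/3)*R1:  [    0  28/3     0  26/3 ]
R4 <- R4 - (-28)*R2:  [    0     0  -112   -66 ]
R4 <- R4 - (112)*R3:  [   0    0    0  494 ]
Row echelon form:
[ 3    -5   0    -4 ]
[ 0  -1/3  -4  -8/3 ]
[ 0     0  -1    -5 ]
[ 0     0   0   494 ]
Nonzero rows / pivot columns: 4

rank(A) = 4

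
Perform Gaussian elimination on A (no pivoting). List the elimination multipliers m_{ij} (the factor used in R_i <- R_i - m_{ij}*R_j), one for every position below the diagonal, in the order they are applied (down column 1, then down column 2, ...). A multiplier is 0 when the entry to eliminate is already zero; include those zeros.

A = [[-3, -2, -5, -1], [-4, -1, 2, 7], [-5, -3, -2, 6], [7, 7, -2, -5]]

Forward elimination:
R2 <- R2 - (4/3)*R1:  [    0   5/3  26/3  25/3 ]
R3 <- R3 - (5/3)*R1:  [    0   1/3  19/3  23/3 ]
R4 <- R4 - (-7/3)*R1:  [     0    7/3  -41/3  -22/3 ]
R3 <- R3 - (1/5)*R2:  [    0     0  23/5     6 ]
R4 <- R4 - (7/5)*R2:  [      0       0  -129/5     -19 ]
R4 <- R4 - (-129/23)*R3:  [      0       0       0  337/23 ]
Multipliers (in order of application): m_{21} = 4/3, m_{31} = 5/3, m_{41} = -7/3, m_{32} = 1/5, m_{42} = 7/5, m_{43} = -129/23

multipliers: 4/3, 5/3, -7/3, 1/5, 7/5, -129/23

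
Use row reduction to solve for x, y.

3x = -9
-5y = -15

(-3, 3)

Forward elimination on [A|b]:
Row echelon form:
[ 3   0  |   -9 ]
[ 0  -5  |  -15 ]
Back-substitution:
y = (-15) / -5 = 3
x = (-9) / 3 = -3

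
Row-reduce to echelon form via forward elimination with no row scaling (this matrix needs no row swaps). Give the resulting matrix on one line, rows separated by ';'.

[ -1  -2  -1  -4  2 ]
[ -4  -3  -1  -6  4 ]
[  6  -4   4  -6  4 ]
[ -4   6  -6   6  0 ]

Forward elimination:
R2 <- R2 - (4)*R1:  [  0   5   3  10  -4 ]
R3 <- R3 - (-6)*R1:  [   0  -16   -2  -30   16 ]
R4 <- R4 - (4)*R1:  [  0  14  -2  22  -8 ]
R3 <- R3 - (-16/5)*R2:  [    0     0  38/5     2  16/5 ]
R4 <- R4 - (14/5)*R2:  [     0      0  -52/5     -6   16/5 ]
R4 <- R4 - (-26/19)*R3:  [      0       0       0  -62/19  144/19 ]
Row echelon form:
[ -1  -2    -1      -4       2 ]
[  0   5     3      10      -4 ]
[  0   0  38/5       2    16/5 ]
[  0   0     0  -62/19  144/19 ]

REF = [-1 -2 -1 -4 2; 0 5 3 10 -4; 0 0 38/5 2 16/5; 0 0 0 -62/19 144/19]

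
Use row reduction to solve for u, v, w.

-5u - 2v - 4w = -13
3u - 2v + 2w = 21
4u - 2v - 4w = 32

(5, -4, -1)

Forward elimination on [A|b]:
R2 <- R2 - (-3/5)*R1:  [     0  -16/5   -2/5   66/5 ]
R3 <- R3 - (-4/5)*R1:  [     0  -18/5  -36/5  108/5 ]
R3 <- R3 - (9/8)*R2:  [     0      0  -27/4   27/4 ]
Row echelon form:
[ -5     -2     -4  |   -13 ]
[  0  -16/5   -2/5  |  66/5 ]
[  0      0  -27/4  |  27/4 ]
Back-substitution:
w = (27/4) / (-27/4) = -1
v = (66/5 - (-2/5)*(-1)) / (-16/5) = -4
u = (-13 - (-2)*(-4) - (-4)*(-1)) / -5 = 5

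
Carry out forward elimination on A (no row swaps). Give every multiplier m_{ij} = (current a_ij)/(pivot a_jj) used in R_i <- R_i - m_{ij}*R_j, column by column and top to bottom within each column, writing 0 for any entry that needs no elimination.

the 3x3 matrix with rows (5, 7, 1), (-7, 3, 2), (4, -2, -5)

Forward elimination:
R2 <- R2 - (-7/5)*R1:  [    0  64/5  17/5 ]
R3 <- R3 - (4/5)*R1:  [     0  -38/5  -29/5 ]
R3 <- R3 - (-19/32)*R2:  [       0        0  -121/32 ]
Multipliers (in order of application): m_{21} = -7/5, m_{31} = 4/5, m_{32} = -19/32

multipliers: -7/5, 4/5, -19/32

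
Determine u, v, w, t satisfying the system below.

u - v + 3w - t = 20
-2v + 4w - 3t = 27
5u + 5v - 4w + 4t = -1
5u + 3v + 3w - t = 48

(5, 2, 4, -5)

Forward elimination on [A|b]:
R3 <- R3 - (5)*R1:  [    0    10   -19     9  -101 ]
R4 <- R4 - (5)*R1:  [   0    8  -12    4  -52 ]
R3 <- R3 - (-5)*R2:  [  0   0   1  -6  34 ]
R4 <- R4 - (-4)*R2:  [  0   0   4  -8  56 ]
R4 <- R4 - (4)*R3:  [   0    0    0   16  -80 ]
Row echelon form:
[ 1  -1  3  -1  |   20 ]
[ 0  -2  4  -3  |   27 ]
[ 0   0  1  -6  |   34 ]
[ 0   0  0  16  |  -80 ]
Back-substitution:
t = (-80) / 16 = -5
w = (34 - (-6)*(-5)) / 1 = 4
v = (27 - (4)*(4) - (-3)*(-5)) / -2 = 2
u = (20 - (-1)*(2) - (3)*(4) - (-1)*(-5)) / 1 = 5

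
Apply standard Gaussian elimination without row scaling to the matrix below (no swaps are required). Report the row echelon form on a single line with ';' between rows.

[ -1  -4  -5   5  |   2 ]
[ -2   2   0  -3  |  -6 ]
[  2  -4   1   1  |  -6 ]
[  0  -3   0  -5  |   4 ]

REF = [-1 -4 -5 5 2; 0 10 10 -13 -10; 0 0 3 -23/5 -14; 0 0 0 -43/10 15]

Forward elimination:
R2 <- R2 - (2)*R1:  [   0   10   10  -13  -10 ]
R3 <- R3 - (-2)*R1:  [   0  -12   -9   11   -2 ]
R3 <- R3 - (-6/5)*R2:  [     0      0      3  -23/5    -14 ]
R4 <- R4 - (-3/10)*R2:  [      0       0       3  -89/10       1 ]
R4 <- R4 - (1)*R3:  [      0       0       0  -43/10      15 ]
Row echelon form:
[ -1  -4  -5       5  |    2 ]
[  0  10  10     -13  |  -10 ]
[  0   0   3   -23/5  |  -14 ]
[  0   0   0  -43/10  |   15 ]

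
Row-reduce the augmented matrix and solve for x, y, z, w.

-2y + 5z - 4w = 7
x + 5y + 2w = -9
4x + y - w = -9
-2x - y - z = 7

Forward elimination on [A|b]:
R1 <-> R2   (pivot in column 1 was zero)
[  1   5   0   2  -9 ]
[  0  -2   5  -4   7 ]
[  4   1   0  -1  -9 ]
[ -2  -1  -1   0   7 ]
R3 <- R3 - (4)*R1:  [   0  -19    0   -9   27 ]
R4 <- R4 - (-2)*R1:  [   0    9   -1    4  -11 ]
R3 <- R3 - (19/2)*R2:  [     0      0  -95/2     29  -79/2 ]
R4 <- R4 - (-9/2)*R2:  [    0     0  43/2   -14  41/2 ]
R4 <- R4 - (-43/95)*R3:  [      0       0       0  -83/95  249/95 ]
Row echelon form:
[ 1   5      0       2  |      -9 ]
[ 0  -2      5      -4  |       7 ]
[ 0   0  -95/2      29  |   -79/2 ]
[ 0   0      0  -83/95  |  249/95 ]
Back-substitution:
w = (249/95) / (-83/95) = -3
z = (-79/2 - (29)*(-3)) / (-95/2) = -1
y = (7 - (5)*(-1) - (-4)*(-3)) / -2 = 0
x = (-9 - (5)*(0) - (2)*(-3)) / 1 = -3

(-3, 0, -1, -3)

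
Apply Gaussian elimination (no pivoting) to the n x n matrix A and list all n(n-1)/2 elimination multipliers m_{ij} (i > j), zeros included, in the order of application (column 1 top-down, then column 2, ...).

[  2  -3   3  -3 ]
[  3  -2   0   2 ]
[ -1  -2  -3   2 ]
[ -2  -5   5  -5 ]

Forward elimination:
R2 <- R2 - (3/2)*R1:  [    0   5/2  -9/2  13/2 ]
R3 <- R3 - (-1/2)*R1:  [    0  -7/2  -3/2   1/2 ]
R4 <- R4 - (-1)*R1:  [  0  -8   8  -8 ]
R3 <- R3 - (-7/5)*R2:  [     0      0  -39/5   48/5 ]
R4 <- R4 - (-16/5)*R2:  [     0      0  -32/5   64/5 ]
R4 <- R4 - (32/39)*R3:  [     0      0      0  64/13 ]
Multipliers (in order of application): m_{21} = 3/2, m_{31} = -1/2, m_{41} = -1, m_{32} = -7/5, m_{42} = -16/5, m_{43} = 32/39

multipliers: 3/2, -1/2, -1, -7/5, -16/5, 32/39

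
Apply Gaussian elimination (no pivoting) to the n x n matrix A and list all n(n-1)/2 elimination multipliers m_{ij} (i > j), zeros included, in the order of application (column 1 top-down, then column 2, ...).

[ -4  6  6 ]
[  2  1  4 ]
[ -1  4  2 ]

multipliers: -1/2, 1/4, 5/8

Forward elimination:
R2 <- R2 - (-1/2)*R1:  [ 0  4  7 ]
R3 <- R3 - (1/4)*R1:  [   0  5/2  1/2 ]
R3 <- R3 - (5/8)*R2:  [     0      0  -31/8 ]
Multipliers (in order of application): m_{21} = -1/2, m_{31} = 1/4, m_{32} = 5/8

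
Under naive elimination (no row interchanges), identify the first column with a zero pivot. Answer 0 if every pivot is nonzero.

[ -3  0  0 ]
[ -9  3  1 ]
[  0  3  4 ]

Naive forward elimination:
R2 <- R2 - (3)*R1:  [ 0  3  1 ]
R3 <- R3 - (1)*R2:  [ 0  0  3 ]
All pivots nonzero; naive elimination completes without hitting a zero pivot.

first zero-pivot column = 0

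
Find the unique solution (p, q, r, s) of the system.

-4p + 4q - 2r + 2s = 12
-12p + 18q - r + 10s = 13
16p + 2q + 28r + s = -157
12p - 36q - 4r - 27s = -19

Forward elimination on [A|b]:
R2 <- R2 - (3)*R1:  [   0    6    5    4  -23 ]
R3 <- R3 - (-4)*R1:  [    0    18    20     9  -109 ]
R4 <- R4 - (-3)*R1:  [   0  -24  -10  -21   17 ]
R3 <- R3 - (3)*R2:  [   0    0    5   -3  -40 ]
R4 <- R4 - (-4)*R2:  [   0    0   10   -5  -75 ]
R4 <- R4 - (2)*R3:  [ 0  0  0  1  5 ]
Row echelon form:
[ -4  4  -2   2  |   12 ]
[  0  6   5   4  |  -23 ]
[  0  0   5  -3  |  -40 ]
[  0  0   0   1  |    5 ]
Back-substitution:
s = (5) / 1 = 5
r = (-40 - (-3)*(5)) / 5 = -5
q = (-23 - (5)*(-5) - (4)*(5)) / 6 = -3
p = (12 - (4)*(-3) - (-2)*(-5) - (2)*(5)) / -4 = -1

(-1, -3, -5, 5)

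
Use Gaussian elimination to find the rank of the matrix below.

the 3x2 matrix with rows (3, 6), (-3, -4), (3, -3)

rank(A) = 2

Row reduction:
R2 <- R2 - (-1)*R1:  [ 0  2 ]
R3 <- R3 - (1)*R1:  [  0  -9 ]
R3 <- R3 - (-9/2)*R2:  [ 0  0 ]
Row echelon form:
[ 3  6 ]
[ 0  2 ]
[ 0  0 ]
Nonzero rows / pivot columns: 2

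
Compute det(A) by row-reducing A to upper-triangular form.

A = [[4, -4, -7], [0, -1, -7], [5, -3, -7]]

Forward elimination:
R3 <- R3 - (5/4)*R1:  [   0    2  7/4 ]
R3 <- R3 - (-2)*R2:  [     0      0  -49/4 ]
Upper-triangular form:
[ 4  -4     -7 ]
[ 0  -1     -7 ]
[ 0   0  -49/4 ]
det(A) = (-1)^0 * (4) * (-1) * (-49/4) = 49  (0 row swaps -> sign +1)

det(A) = 49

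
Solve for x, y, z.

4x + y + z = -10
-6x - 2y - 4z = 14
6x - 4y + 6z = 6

(-2, -3, 1)

Forward elimination on [A|b]:
R2 <- R2 - (-3/2)*R1:  [    0  -1/2  -5/2    -1 ]
R3 <- R3 - (3/2)*R1:  [     0  -11/2    9/2     21 ]
R3 <- R3 - (11)*R2:  [  0   0  32  32 ]
Row echelon form:
[ 4     1     1  |  -10 ]
[ 0  -1/2  -5/2  |   -1 ]
[ 0     0    32  |   32 ]
Back-substitution:
z = (32) / 32 = 1
y = (-1 - (-5/2)*(1)) / (-1/2) = -3
x = (-10 - (1)*(-3) - (1)*(1)) / 4 = -2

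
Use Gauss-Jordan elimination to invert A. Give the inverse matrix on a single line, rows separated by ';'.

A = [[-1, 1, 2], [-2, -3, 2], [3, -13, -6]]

Gauss-Jordan on [A | I]:
R1 <- (1/-1)*R1:  [  1  -1  -2  |  -1   0   0 ]
R2 <- R2 - (-2)*R1:  [  0  -5  -2  |  -2   1   0 ]
R3 <- R3 - (3)*R1:  [   0  -10    0  |    3    0    1 ]
R2 <- (1/-5)*R2:  [    0     1   2/5  |   2/5  -1/5     0 ]
R1 <- R1 - (-1)*R2:  [    1     0  -8/5  |  -3/5  -1/5     0 ]
R3 <- R3 - (-10)*R2:  [  0   0   4  |   7  -2   1 ]
R3 <- (1/4)*R3:  [    0     0     1  |   7/4  -1/2   1/4 ]
R1 <- R1 - (-8/5)*R3:  [    1     0     0  |  11/5    -1   2/5 ]
R2 <- R2 - (2/5)*R3:  [     0      1      0  |  -3/10      0  -1/10 ]
Right block of [I | A^{-1}] is the inverse:
[  11/5    -1    2/5 ]
[ -3/10     0  -1/10 ]
[   7/4  -1/2    1/4 ]

inverse = [11/5 -1 2/5; -3/10 0 -1/10; 7/4 -1/2 1/4]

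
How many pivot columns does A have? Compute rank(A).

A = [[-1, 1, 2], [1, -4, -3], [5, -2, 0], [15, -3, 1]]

rank(A) = 3

Row reduction:
R2 <- R2 - (-1)*R1:  [  0  -3  -1 ]
R3 <- R3 - (-5)*R1:  [  0   3  10 ]
R4 <- R4 - (-15)*R1:  [  0  12  31 ]
R3 <- R3 - (-1)*R2:  [ 0  0  9 ]
R4 <- R4 - (-4)*R2:  [  0   0  27 ]
R4 <- R4 - (3)*R3:  [ 0  0  0 ]
Row echelon form:
[ -1   1   2 ]
[  0  -3  -1 ]
[  0   0   9 ]
[  0   0   0 ]
Nonzero rows / pivot columns: 3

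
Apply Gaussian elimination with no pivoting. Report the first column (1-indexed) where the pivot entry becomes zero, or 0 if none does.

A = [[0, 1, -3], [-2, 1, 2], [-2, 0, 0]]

Naive forward elimination:
Pivot entry (1,1) is zero but row 2 has -2 in column 1 -> naive elimination stops; a row interchange (e.g. R1 <-> R2) would be required here.

first zero-pivot column = 1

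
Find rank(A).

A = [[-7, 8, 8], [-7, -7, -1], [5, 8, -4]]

Row reduction:
R2 <- R2 - (1)*R1:  [   0  -15   -9 ]
R3 <- R3 - (-5/7)*R1:  [    0  96/7  12/7 ]
R3 <- R3 - (-32/35)*R2:  [       0        0  -228/35 ]
Row echelon form:
[ -7    8        8 ]
[  0  -15       -9 ]
[  0    0  -228/35 ]
Nonzero rows / pivot columns: 3

rank(A) = 3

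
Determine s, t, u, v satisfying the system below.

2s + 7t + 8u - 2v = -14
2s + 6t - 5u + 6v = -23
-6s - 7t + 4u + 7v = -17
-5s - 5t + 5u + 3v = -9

(1, -2, -1, -3)

Forward elimination on [A|b]:
R2 <- R2 - (1)*R1:  [   0   -1  -13    8   -9 ]
R3 <- R3 - (-3)*R1:  [   0   14   28    1  -59 ]
R4 <- R4 - (-5/2)*R1:  [    0  25/2    25    -2   -44 ]
R3 <- R3 - (-14)*R2:  [    0     0  -154   113  -185 ]
R4 <- R4 - (-25/2)*R2:  [      0       0  -275/2      98  -313/2 ]
R4 <- R4 - (25/28)*R3:  [      0       0       0  -81/28  243/28 ]
Row echelon form:
[ 2   7     8      -2  |     -14 ]
[ 0  -1   -13       8  |      -9 ]
[ 0   0  -154     113  |    -185 ]
[ 0   0     0  -81/28  |  243/28 ]
Back-substitution:
v = (243/28) / (-81/28) = -3
u = (-185 - (113)*(-3)) / -154 = -1
t = (-9 - (-13)*(-1) - (8)*(-3)) / -1 = -2
s = (-14 - (7)*(-2) - (8)*(-1) - (-2)*(-3)) / 2 = 1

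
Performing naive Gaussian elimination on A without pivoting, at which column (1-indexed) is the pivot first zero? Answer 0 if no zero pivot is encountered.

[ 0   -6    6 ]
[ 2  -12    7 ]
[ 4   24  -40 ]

first zero-pivot column = 1

Naive forward elimination:
Pivot entry (1,1) is zero but row 2 has 2 in column 1 -> naive elimination stops; a row interchange (e.g. R1 <-> R2) would be required here.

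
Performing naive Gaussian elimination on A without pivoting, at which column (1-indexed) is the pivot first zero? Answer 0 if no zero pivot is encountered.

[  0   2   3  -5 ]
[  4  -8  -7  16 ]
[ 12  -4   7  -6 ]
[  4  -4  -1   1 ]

Naive forward elimination:
Pivot entry (1,1) is zero but row 2 has 4 in column 1 -> naive elimination stops; a row interchange (e.g. R1 <-> R2) would be required here.

first zero-pivot column = 1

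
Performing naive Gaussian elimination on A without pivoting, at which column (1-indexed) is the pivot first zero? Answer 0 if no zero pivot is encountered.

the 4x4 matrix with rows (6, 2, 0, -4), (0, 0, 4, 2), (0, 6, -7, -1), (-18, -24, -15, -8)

Naive forward elimination:
R4 <- R4 - (-3)*R1:  [   0  -18  -15  -20 ]
Matrix at this point:
[ 6    2    0   -4 ]
[ 0    0    4    2 ]
[ 0    6   -7   -1 ]
[ 0  -18  -15  -20 ]
Pivot entry (2,2) is zero but row 3 has 6 in column 2 -> naive elimination stops; a row interchange (e.g. R2 <-> R3) would be required here.

first zero-pivot column = 2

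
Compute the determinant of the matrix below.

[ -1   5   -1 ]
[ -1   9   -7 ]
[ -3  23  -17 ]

Forward elimination:
R2 <- R2 - (1)*R1:  [  0   4  -6 ]
R3 <- R3 - (3)*R1:  [   0    8  -14 ]
R3 <- R3 - (2)*R2:  [  0   0  -2 ]
Upper-triangular form:
[ -1  5  -1 ]
[  0  4  -6 ]
[  0  0  -2 ]
det(A) = (-1)^0 * (-1) * (4) * (-2) = 8  (0 row swaps -> sign +1)

det(A) = 8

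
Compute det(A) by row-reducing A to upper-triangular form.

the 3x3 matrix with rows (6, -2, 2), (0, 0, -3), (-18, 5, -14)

Forward elimination:
R3 <- R3 - (-3)*R1:  [  0  -1  -8 ]
R2 <-> R3   (pivot in column 2 was zero)
[ 6  -2   2 ]
[ 0  -1  -8 ]
[ 0   0  -3 ]
Upper-triangular form:
[ 6  -2   2 ]
[ 0  -1  -8 ]
[ 0   0  -3 ]
det(A) = (-1)^1 * (6) * (-1) * (-3) = -18  (1 row swap -> sign -1)

det(A) = -18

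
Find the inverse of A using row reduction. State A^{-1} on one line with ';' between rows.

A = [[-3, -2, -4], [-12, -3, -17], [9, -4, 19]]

inverse = [5/3 -18/25 -22/75; -1 7/25 1/25; -1 2/5 1/5]

Gauss-Jordan on [A | I]:
R1 <- (1/-3)*R1:  [    1   2/3   4/3  |  -1/3     0     0 ]
R2 <- R2 - (-12)*R1:  [  0   5  -1  |  -4   1   0 ]
R3 <- R3 - (9)*R1:  [   0  -10    7  |    3    0    1 ]
R2 <- (1/5)*R2:  [    0     1  -1/5  |  -4/5   1/5     0 ]
R1 <- R1 - (2/3)*R2:  [     1      0  22/15  |    1/5  -2/15      0 ]
R3 <- R3 - (-10)*R2:  [  0   0   5  |  -5   2   1 ]
R3 <- (1/5)*R3:  [   0    0    1  |   -1  2/5  1/5 ]
R1 <- R1 - (22/15)*R3:  [      1       0       0  |     5/3  -18/25  -22/75 ]
R2 <- R2 - (-1/5)*R3:  [    0     1     0  |    -1  7/25  1/25 ]
Right block of [I | A^{-1}] is the inverse:
[ 5/3  -18/25  -22/75 ]
[  -1    7/25    1/25 ]
[  -1     2/5     1/5 ]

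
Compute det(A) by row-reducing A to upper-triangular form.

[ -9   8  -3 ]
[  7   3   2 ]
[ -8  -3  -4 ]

det(A) = 141

Forward elimination:
R2 <- R2 - (-7/9)*R1:  [    0  83/9  -1/3 ]
R3 <- R3 - (8/9)*R1:  [     0  -91/9   -4/3 ]
R3 <- R3 - (-91/83)*R2:  [       0        0  -141/83 ]
Upper-triangular form:
[ -9     8       -3 ]
[  0  83/9     -1/3 ]
[  0     0  -141/83 ]
det(A) = (-1)^0 * (-9) * (83/9) * (-141/83) = 141  (0 row swaps -> sign +1)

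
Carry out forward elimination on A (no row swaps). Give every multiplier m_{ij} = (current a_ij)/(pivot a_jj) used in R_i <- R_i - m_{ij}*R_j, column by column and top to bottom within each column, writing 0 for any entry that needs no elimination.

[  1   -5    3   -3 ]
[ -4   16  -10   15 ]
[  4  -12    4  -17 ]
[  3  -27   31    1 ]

Forward elimination:
R2 <- R2 - (-4)*R1:  [  0  -4   2   3 ]
R3 <- R3 - (4)*R1:  [  0   8  -8  -5 ]
R4 <- R4 - (3)*R1:  [   0  -12   22   10 ]
R3 <- R3 - (-2)*R2:  [  0   0  -4   1 ]
R4 <- R4 - (3)*R2:  [  0   0  16   1 ]
R4 <- R4 - (-4)*R3:  [ 0  0  0  5 ]
Multipliers (in order of application): m_{21} = -4, m_{31} = 4, m_{41} = 3, m_{32} = -2, m_{42} = 3, m_{43} = -4

multipliers: -4, 4, 3, -2, 3, -4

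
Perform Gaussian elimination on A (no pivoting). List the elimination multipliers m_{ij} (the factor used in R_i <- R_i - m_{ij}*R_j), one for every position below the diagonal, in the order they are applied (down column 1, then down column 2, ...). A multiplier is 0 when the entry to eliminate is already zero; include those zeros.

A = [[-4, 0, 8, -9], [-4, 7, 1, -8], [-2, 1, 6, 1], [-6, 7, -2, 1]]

Forward elimination:
R2 <- R2 - (1)*R1:  [  0   7  -7   1 ]
R3 <- R3 - (1/2)*R1:  [    0     1     2  11/2 ]
R4 <- R4 - (3/2)*R1:  [    0     7   -14  29/2 ]
R3 <- R3 - (1/7)*R2:  [     0      0      3  75/14 ]
R4 <- R4 - (1)*R2:  [    0     0    -7  27/2 ]
R4 <- R4 - (-7/3)*R3:  [  0   0   0  26 ]
Multipliers (in order of application): m_{21} = 1, m_{31} = 1/2, m_{41} = 3/2, m_{32} = 1/7, m_{42} = 1, m_{43} = -7/3

multipliers: 1, 1/2, 3/2, 1/7, 1, -7/3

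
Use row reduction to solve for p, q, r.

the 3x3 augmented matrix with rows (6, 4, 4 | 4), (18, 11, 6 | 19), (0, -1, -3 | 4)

(2, -1, -1)

Forward elimination on [A|b]:
R2 <- R2 - (3)*R1:  [  0  -1  -6   7 ]
R3 <- R3 - (1)*R2:  [  0   0   3  -3 ]
Row echelon form:
[ 6   4   4  |   4 ]
[ 0  -1  -6  |   7 ]
[ 0   0   3  |  -3 ]
Back-substitution:
r = (-3) / 3 = -1
q = (7 - (-6)*(-1)) / -1 = -1
p = (4 - (4)*(-1) - (4)*(-1)) / 6 = 2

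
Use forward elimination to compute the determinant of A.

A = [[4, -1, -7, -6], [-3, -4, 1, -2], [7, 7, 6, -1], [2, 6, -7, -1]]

Forward elimination:
R2 <- R2 - (-3/4)*R1:  [     0  -19/4  -17/4  -13/2 ]
R3 <- R3 - (7/4)*R1:  [    0  35/4  73/4  19/2 ]
R4 <- R4 - (1/2)*R1:  [    0  13/2  -7/2     2 ]
R3 <- R3 - (-35/19)*R2:  [      0       0  198/19  -47/19 ]
R4 <- R4 - (-26/19)*R2:  [       0        0  -177/19  -131/19 ]
R4 <- R4 - (-59/66)*R3:  [       0        0        0  -601/66 ]
Upper-triangular form:
[ 4     -1      -7       -6 ]
[ 0  -19/4   -17/4    -13/2 ]
[ 0      0  198/19   -47/19 ]
[ 0      0       0  -601/66 ]
det(A) = (-1)^0 * (4) * (-19/4) * (198/19) * (-601/66) = 1803  (0 row swaps -> sign +1)

det(A) = 1803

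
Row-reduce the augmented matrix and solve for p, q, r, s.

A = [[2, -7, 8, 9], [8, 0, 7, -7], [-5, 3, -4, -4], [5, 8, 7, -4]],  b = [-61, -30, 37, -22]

Forward elimination on [A|b]:
R2 <- R2 - (4)*R1:  [   0   28  -25  -43  214 ]
R3 <- R3 - (-5/2)*R1:  [      0   -29/2      16    37/2  -231/2 ]
R4 <- R4 - (5/2)*R1:  [     0   51/2    -13  -53/2  261/2 ]
R3 <- R3 - (-29/56)*R2:  [       0        0   171/56  -211/56  -131/28 ]
R4 <- R4 - (51/56)*R2:  [        0         0    547/56    709/56  -1803/28 ]
R4 <- R4 - (547/171)*R3:  [         0          0          0   4226/171  -8452/171 ]
Row echelon form:
[ 2  -7       8         9  |        -61 ]
[ 0  28     -25       -43  |        214 ]
[ 0   0  171/56   -211/56  |    -131/28 ]
[ 0   0       0  4226/171  |  -8452/171 ]
Back-substitution:
s = (-8452/171) / (4226/171) = -2
r = (-131/28 - (-211/56)*(-2)) / (171/56) = -4
q = (214 - (-25)*(-4) - (-43)*(-2)) / 28 = 1
p = (-61 - (-7)*(1) - (8)*(-4) - (9)*(-2)) / 2 = -2

(-2, 1, -4, -2)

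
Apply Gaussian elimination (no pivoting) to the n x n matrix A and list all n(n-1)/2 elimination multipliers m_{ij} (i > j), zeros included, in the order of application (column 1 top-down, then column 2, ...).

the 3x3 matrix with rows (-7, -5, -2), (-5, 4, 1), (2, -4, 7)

Forward elimination:
R2 <- R2 - (5/7)*R1:  [    0  53/7  17/7 ]
R3 <- R3 - (-2/7)*R1:  [     0  -38/7   45/7 ]
R3 <- R3 - (-38/53)*R2:  [      0       0  433/53 ]
Multipliers (in order of application): m_{21} = 5/7, m_{31} = -2/7, m_{32} = -38/53

multipliers: 5/7, -2/7, -38/53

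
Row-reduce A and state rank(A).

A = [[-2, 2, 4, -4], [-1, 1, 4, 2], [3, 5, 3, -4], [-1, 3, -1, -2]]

rank(A) = 4

Row reduction:
R2 <- R2 - (1/2)*R1:  [ 0  0  2  4 ]
R3 <- R3 - (-3/2)*R1:  [   0    8    9  -10 ]
R4 <- R4 - (1/2)*R1:  [  0   2  -3   0 ]
R2 <-> R3   (pivot in column 2 was zero)
[ -2  2   4   -4 ]
[  0  8   9  -10 ]
[  0  0   2    4 ]
[  0  2  -3    0 ]
R4 <- R4 - (1/4)*R2:  [     0      0  -21/4    5/2 ]
R4 <- R4 - (-21/8)*R3:  [  0   0   0  13 ]
Row echelon form:
[ -2  2  4   -4 ]
[  0  8  9  -10 ]
[  0  0  2    4 ]
[  0  0  0   13 ]
Nonzero rows / pivot columns: 4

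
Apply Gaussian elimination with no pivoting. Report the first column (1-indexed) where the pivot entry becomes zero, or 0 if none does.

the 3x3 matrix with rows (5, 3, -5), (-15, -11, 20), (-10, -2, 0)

Naive forward elimination:
R2 <- R2 - (-3)*R1:  [  0  -2   5 ]
R3 <- R3 - (-2)*R1:  [   0    4  -10 ]
R3 <- R3 - (-2)*R2:  [ 0  0  0 ]
Matrix at this point:
[ 5   3  -5 ]
[ 0  -2   5 ]
[ 0   0   0 ]
Pivot entry (3,3) in the last row is zero and there are no rows below to swap with -> zero pivot in column 3 (A is singular).

first zero-pivot column = 3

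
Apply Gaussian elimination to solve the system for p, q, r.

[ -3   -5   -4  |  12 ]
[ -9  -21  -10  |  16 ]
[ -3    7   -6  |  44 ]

(-2, 2, -4)

Forward elimination on [A|b]:
R2 <- R2 - (3)*R1:  [   0   -6    2  -20 ]
R3 <- R3 - (1)*R1:  [  0  12  -2  32 ]
R3 <- R3 - (-2)*R2:  [  0   0   2  -8 ]
Row echelon form:
[ -3  -5  -4  |   12 ]
[  0  -6   2  |  -20 ]
[  0   0   2  |   -8 ]
Back-substitution:
r = (-8) / 2 = -4
q = (-20 - (2)*(-4)) / -6 = 2
p = (12 - (-5)*(2) - (-4)*(-4)) / -3 = -2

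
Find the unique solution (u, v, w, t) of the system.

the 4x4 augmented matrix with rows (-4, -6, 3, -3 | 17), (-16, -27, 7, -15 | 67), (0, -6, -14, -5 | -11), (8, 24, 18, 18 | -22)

Forward elimination on [A|b]:
R2 <- R2 - (4)*R1:  [  0  -3  -5  -3  -1 ]
R4 <- R4 - (-2)*R1:  [  0  12  24  12  12 ]
R3 <- R3 - (2)*R2:  [  0   0  -4   1  -9 ]
R4 <- R4 - (-4)*R2:  [ 0  0  4  0  8 ]
R4 <- R4 - (-1)*R3:  [  0   0   0   1  -1 ]
Row echelon form:
[ -4  -6   3  -3  |  17 ]
[  0  -3  -5  -3  |  -1 ]
[  0   0  -4   1  |  -9 ]
[  0   0   0   1  |  -1 ]
Back-substitution:
t = (-1) / 1 = -1
w = (-9 - (1)*(-1)) / -4 = 2
v = (-1 - (-5)*(2) - (-3)*(-1)) / -3 = -2
u = (17 - (-6)*(-2) - (3)*(2) - (-3)*(-1)) / -4 = 1

(1, -2, 2, -1)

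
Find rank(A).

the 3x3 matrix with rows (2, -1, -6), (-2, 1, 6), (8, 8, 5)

Row reduction:
R2 <- R2 - (-1)*R1:  [ 0  0  0 ]
R3 <- R3 - (4)*R1:  [  0  12  29 ]
R2 <-> R3   (pivot in column 2 was zero)
[ 2  -1  -6 ]
[ 0  12  29 ]
[ 0   0   0 ]
Row echelon form:
[ 2  -1  -6 ]
[ 0  12  29 ]
[ 0   0   0 ]
Nonzero rows / pivot columns: 2

rank(A) = 2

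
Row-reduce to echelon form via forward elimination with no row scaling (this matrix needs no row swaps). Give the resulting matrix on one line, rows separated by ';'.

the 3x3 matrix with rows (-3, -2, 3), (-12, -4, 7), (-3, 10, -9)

REF = [-3 -2 3; 0 4 -5; 0 0 3]

Forward elimination:
R2 <- R2 - (4)*R1:  [  0   4  -5 ]
R3 <- R3 - (1)*R1:  [   0   12  -12 ]
R3 <- R3 - (3)*R2:  [ 0  0  3 ]
Row echelon form:
[ -3  -2   3 ]
[  0   4  -5 ]
[  0   0   3 ]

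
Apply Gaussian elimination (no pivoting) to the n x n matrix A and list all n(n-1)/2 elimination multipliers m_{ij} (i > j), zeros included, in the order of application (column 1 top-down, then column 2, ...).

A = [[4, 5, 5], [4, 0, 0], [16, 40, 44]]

Forward elimination:
R2 <- R2 - (1)*R1:  [  0  -5  -5 ]
R3 <- R3 - (4)*R1:  [  0  20  24 ]
R3 <- R3 - (-4)*R2:  [ 0  0  4 ]
Multipliers (in order of application): m_{21} = 1, m_{31} = 4, m_{32} = -4

multipliers: 1, 4, -4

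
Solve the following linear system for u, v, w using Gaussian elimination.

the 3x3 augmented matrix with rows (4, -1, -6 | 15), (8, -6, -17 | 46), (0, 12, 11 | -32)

(-2, 1, -4)

Forward elimination on [A|b]:
R2 <- R2 - (2)*R1:  [  0  -4  -5  16 ]
R3 <- R3 - (-3)*R2:  [  0   0  -4  16 ]
Row echelon form:
[ 4  -1  -6  |  15 ]
[ 0  -4  -5  |  16 ]
[ 0   0  -4  |  16 ]
Back-substitution:
w = (16) / -4 = -4
v = (16 - (-5)*(-4)) / -4 = 1
u = (15 - (-1)*(1) - (-6)*(-4)) / 4 = -2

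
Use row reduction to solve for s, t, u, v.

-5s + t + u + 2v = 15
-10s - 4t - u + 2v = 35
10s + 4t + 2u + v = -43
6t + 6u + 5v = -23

Forward elimination on [A|b]:
R2 <- R2 - (2)*R1:  [  0  -6  -3  -2   5 ]
R3 <- R3 - (-2)*R1:  [   0    6    4    5  -13 ]
R3 <- R3 - (-1)*R2:  [  0   0   1   3  -8 ]
R4 <- R4 - (-1)*R2:  [   0    0    3    3  -18 ]
R4 <- R4 - (3)*R3:  [  0   0   0  -6   6 ]
Row echelon form:
[ -5   1   1   2  |  15 ]
[  0  -6  -3  -2  |   5 ]
[  0   0   1   3  |  -8 ]
[  0   0   0  -6  |   6 ]
Back-substitution:
v = (6) / -6 = -1
u = (-8 - (3)*(-1)) / 1 = -5
t = (5 - (-3)*(-5) - (-2)*(-1)) / -6 = 2
s = (15 - (1)*(2) - (1)*(-5) - (2)*(-1)) / -5 = -4

(-4, 2, -5, -1)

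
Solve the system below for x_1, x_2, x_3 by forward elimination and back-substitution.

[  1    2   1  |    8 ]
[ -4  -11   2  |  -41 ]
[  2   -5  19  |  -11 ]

Forward elimination on [A|b]:
R2 <- R2 - (-4)*R1:  [  0  -3   6  -9 ]
R3 <- R3 - (2)*R1:  [   0   -9   17  -27 ]
R3 <- R3 - (3)*R2:  [  0   0  -1   0 ]
Row echelon form:
[ 1   2   1  |   8 ]
[ 0  -3   6  |  -9 ]
[ 0   0  -1  |   0 ]
Back-substitution:
x_3 = (0) / -1 = 0
x_2 = (-9 - (6)*(0)) / -3 = 3
x_1 = (8 - (2)*(3) - (1)*(0)) / 1 = 2

(2, 3, 0)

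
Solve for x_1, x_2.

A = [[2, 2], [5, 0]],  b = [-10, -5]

(-1, -4)

Forward elimination on [A|b]:
R2 <- R2 - (5/2)*R1:  [  0  -5  20 ]
Row echelon form:
[ 2   2  |  -10 ]
[ 0  -5  |   20 ]
Back-substitution:
x_2 = (20) / -5 = -4
x_1 = (-10 - (2)*(-4)) / 2 = -1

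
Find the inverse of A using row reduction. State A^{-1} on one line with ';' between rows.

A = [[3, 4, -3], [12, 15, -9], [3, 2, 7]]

Gauss-Jordan on [A | I]:
R1 <- (1/3)*R1:  [   1  4/3   -1  |  1/3    0    0 ]
R2 <- R2 - (12)*R1:  [  0  -1   3  |  -4   1   0 ]
R3 <- R3 - (3)*R1:  [  0  -2  10  |  -1   0   1 ]
R2 <- (1/-1)*R2:  [  0   1  -3  |   4  -1   0 ]
R1 <- R1 - (4/3)*R2:  [   1    0    3  |   -5  4/3    0 ]
R3 <- R3 - (-2)*R2:  [  0   0   4  |   7  -2   1 ]
R3 <- (1/4)*R3:  [    0     0     1  |   7/4  -1/2   1/4 ]
R1 <- R1 - (3)*R3:  [     1      0      0  |  -41/4   17/6   -3/4 ]
R2 <- R2 - (-3)*R3:  [    0     1     0  |  37/4  -5/2   3/4 ]
Right block of [I | A^{-1}] is the inverse:
[ -41/4  17/6  -3/4 ]
[  37/4  -5/2   3/4 ]
[   7/4  -1/2   1/4 ]

inverse = [-41/4 17/6 -3/4; 37/4 -5/2 3/4; 7/4 -1/2 1/4]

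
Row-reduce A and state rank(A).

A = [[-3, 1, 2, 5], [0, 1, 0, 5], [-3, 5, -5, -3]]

rank(A) = 3

Row reduction:
R3 <- R3 - (1)*R1:  [  0   4  -7  -8 ]
R3 <- R3 - (4)*R2:  [   0    0   -7  -28 ]
Row echelon form:
[ -3  1   2    5 ]
[  0  1   0    5 ]
[  0  0  -7  -28 ]
Nonzero rows / pivot columns: 3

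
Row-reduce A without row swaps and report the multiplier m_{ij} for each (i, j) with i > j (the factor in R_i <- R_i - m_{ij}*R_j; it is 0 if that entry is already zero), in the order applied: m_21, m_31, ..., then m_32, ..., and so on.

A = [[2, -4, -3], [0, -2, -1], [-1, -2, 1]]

multipliers: 0, -1/2, 2

Forward elimination:
R2: entry in column 1 is already 0 -> m_{21} = 0 (no row operation needed)
R3 <- R3 - (-1/2)*R1:  [    0    -4  -1/2 ]
R3 <- R3 - (2)*R2:  [   0    0  3/2 ]
Multipliers (in order of application): m_{21} = 0, m_{31} = -1/2, m_{32} = 2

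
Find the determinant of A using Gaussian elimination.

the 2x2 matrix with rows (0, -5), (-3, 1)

Forward elimination:
R1 <-> R2   (pivot in column 1 was zero)
[ -3   1 ]
[  0  -5 ]
Upper-triangular form:
[ -3   1 ]
[  0  -5 ]
det(A) = (-1)^1 * (-3) * (-5) = -15  (1 row swap -> sign -1)

det(A) = -15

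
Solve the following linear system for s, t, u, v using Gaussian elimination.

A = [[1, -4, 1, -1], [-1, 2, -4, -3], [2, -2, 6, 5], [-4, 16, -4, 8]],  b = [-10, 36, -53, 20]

Forward elimination on [A|b]:
R2 <- R2 - (-1)*R1:  [  0  -2  -3  -4  26 ]
R3 <- R3 - (2)*R1:  [   0    6    4    7  -33 ]
R4 <- R4 - (-4)*R1:  [   0    0    0    4  -20 ]
R3 <- R3 - (-3)*R2:  [  0   0  -5  -5  45 ]
Row echelon form:
[ 1  -4   1  -1  |  -10 ]
[ 0  -2  -3  -4  |   26 ]
[ 0   0  -5  -5  |   45 ]
[ 0   0   0   4  |  -20 ]
Back-substitution:
v = (-20) / 4 = -5
u = (45 - (-5)*(-5)) / -5 = -4
t = (26 - (-3)*(-4) - (-4)*(-5)) / -2 = 3
s = (-10 - (-4)*(3) - (1)*(-4) - (-1)*(-5)) / 1 = 1

(1, 3, -4, -5)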